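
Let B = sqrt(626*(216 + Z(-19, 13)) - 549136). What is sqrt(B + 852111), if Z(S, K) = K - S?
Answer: sqrt(852111 + 4*I*sqrt(24618)) ≈ 923.1 + 0.34*I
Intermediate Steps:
B = 4*I*sqrt(24618) (B = sqrt(626*(216 + (13 - 1*(-19))) - 549136) = sqrt(626*(216 + (13 + 19)) - 549136) = sqrt(626*(216 + 32) - 549136) = sqrt(626*248 - 549136) = sqrt(155248 - 549136) = sqrt(-393888) = 4*I*sqrt(24618) ≈ 627.61*I)
sqrt(B + 852111) = sqrt(4*I*sqrt(24618) + 852111) = sqrt(852111 + 4*I*sqrt(24618))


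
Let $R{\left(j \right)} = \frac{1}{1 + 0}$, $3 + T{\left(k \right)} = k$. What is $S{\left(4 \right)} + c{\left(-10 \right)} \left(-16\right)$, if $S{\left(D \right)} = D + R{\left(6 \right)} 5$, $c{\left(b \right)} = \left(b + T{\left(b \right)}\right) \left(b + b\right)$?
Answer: $-7351$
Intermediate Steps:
$T{\left(k \right)} = -3 + k$
$R{\left(j \right)} = 1$ ($R{\left(j \right)} = 1^{-1} = 1$)
$c{\left(b \right)} = 2 b \left(-3 + 2 b\right)$ ($c{\left(b \right)} = \left(b + \left(-3 + b\right)\right) \left(b + b\right) = \left(-3 + 2 b\right) 2 b = 2 b \left(-3 + 2 b\right)$)
$S{\left(D \right)} = 5 + D$ ($S{\left(D \right)} = D + 1 \cdot 5 = D + 5 = 5 + D$)
$S{\left(4 \right)} + c{\left(-10 \right)} \left(-16\right) = \left(5 + 4\right) + 2 \left(-10\right) \left(-3 + 2 \left(-10\right)\right) \left(-16\right) = 9 + 2 \left(-10\right) \left(-3 - 20\right) \left(-16\right) = 9 + 2 \left(-10\right) \left(-23\right) \left(-16\right) = 9 + 460 \left(-16\right) = 9 - 7360 = -7351$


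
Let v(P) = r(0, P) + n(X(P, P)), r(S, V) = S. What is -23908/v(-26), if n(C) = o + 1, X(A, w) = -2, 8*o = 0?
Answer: -23908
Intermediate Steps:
o = 0 (o = (⅛)*0 = 0)
n(C) = 1 (n(C) = 0 + 1 = 1)
v(P) = 1 (v(P) = 0 + 1 = 1)
-23908/v(-26) = -23908/1 = -23908*1 = -23908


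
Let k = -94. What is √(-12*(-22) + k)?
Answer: √170 ≈ 13.038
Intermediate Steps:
√(-12*(-22) + k) = √(-12*(-22) - 94) = √(264 - 94) = √170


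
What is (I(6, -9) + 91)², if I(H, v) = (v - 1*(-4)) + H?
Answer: 8464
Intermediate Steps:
I(H, v) = 4 + H + v (I(H, v) = (v + 4) + H = (4 + v) + H = 4 + H + v)
(I(6, -9) + 91)² = ((4 + 6 - 9) + 91)² = (1 + 91)² = 92² = 8464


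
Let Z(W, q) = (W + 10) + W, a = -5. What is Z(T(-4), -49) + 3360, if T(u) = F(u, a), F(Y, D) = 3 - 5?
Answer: 3366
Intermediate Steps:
F(Y, D) = -2
T(u) = -2
Z(W, q) = 10 + 2*W (Z(W, q) = (10 + W) + W = 10 + 2*W)
Z(T(-4), -49) + 3360 = (10 + 2*(-2)) + 3360 = (10 - 4) + 3360 = 6 + 3360 = 3366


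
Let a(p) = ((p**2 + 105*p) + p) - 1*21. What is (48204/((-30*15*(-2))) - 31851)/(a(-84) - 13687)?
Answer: 198734/97225 ≈ 2.0441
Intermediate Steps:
a(p) = -21 + p**2 + 106*p (a(p) = (p**2 + 106*p) - 21 = -21 + p**2 + 106*p)
(48204/((-30*15*(-2))) - 31851)/(a(-84) - 13687) = (48204/((-30*15*(-2))) - 31851)/((-21 + (-84)**2 + 106*(-84)) - 13687) = (48204/((-450*(-2))) - 31851)/((-21 + 7056 - 8904) - 13687) = (48204/900 - 31851)/(-1869 - 13687) = (48204*(1/900) - 31851)/(-15556) = (1339/25 - 31851)*(-1/15556) = -794936/25*(-1/15556) = 198734/97225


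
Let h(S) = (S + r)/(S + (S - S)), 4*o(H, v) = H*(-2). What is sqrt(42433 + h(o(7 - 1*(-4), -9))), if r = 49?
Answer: 14*sqrt(26191)/11 ≈ 205.97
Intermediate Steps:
o(H, v) = -H/2 (o(H, v) = (H*(-2))/4 = (-2*H)/4 = -H/2)
h(S) = (49 + S)/S (h(S) = (S + 49)/(S + (S - S)) = (49 + S)/(S + 0) = (49 + S)/S)
sqrt(42433 + h(o(7 - 1*(-4), -9))) = sqrt(42433 + (49 - (7 - 1*(-4))/2)/((-(7 - 1*(-4))/2))) = sqrt(42433 + (49 - (7 + 4)/2)/((-(7 + 4)/2))) = sqrt(42433 + (49 - 1/2*11)/((-1/2*11))) = sqrt(42433 + (49 - 11/2)/(-11/2)) = sqrt(42433 - 2/11*87/2) = sqrt(42433 - 87/11) = sqrt(466676/11) = 14*sqrt(26191)/11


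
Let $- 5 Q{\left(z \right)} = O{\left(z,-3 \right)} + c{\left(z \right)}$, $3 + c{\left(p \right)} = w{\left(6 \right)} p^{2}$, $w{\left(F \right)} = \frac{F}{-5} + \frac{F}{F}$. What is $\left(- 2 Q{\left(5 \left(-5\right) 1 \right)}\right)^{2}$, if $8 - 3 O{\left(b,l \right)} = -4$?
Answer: $\frac{61504}{25} \approx 2460.2$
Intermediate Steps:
$O{\left(b,l \right)} = 4$ ($O{\left(b,l \right)} = \frac{8}{3} - - \frac{4}{3} = \frac{8}{3} + \frac{4}{3} = 4$)
$w{\left(F \right)} = 1 - \frac{F}{5}$ ($w{\left(F \right)} = F \left(- \frac{1}{5}\right) + 1 = - \frac{F}{5} + 1 = 1 - \frac{F}{5}$)
$c{\left(p \right)} = -3 - \frac{p^{2}}{5}$ ($c{\left(p \right)} = -3 + \left(1 - \frac{6}{5}\right) p^{2} = -3 - \frac{p^{2}}{5}$)
$Q{\left(z \right)} = - \frac{1}{5} + \frac{z^{2}}{25}$ ($Q{\left(z \right)} = - \frac{4 - \left(3 + \frac{z^{2}}{5}\right)}{5} = - \frac{1 - \frac{z^{2}}{5}}{5} = - \frac{1}{5} + \frac{z^{2}}{25}$)
$\left(- 2 Q{\left(5 \left(-5\right) 1 \right)}\right)^{2} = \left(- 2 \left(- \frac{1}{5} + \frac{\left(5 \left(-5\right) 1\right)^{2}}{25}\right)\right)^{2} = \left(- 2 \left(- \frac{1}{5} + \frac{\left(\left(-25\right) 1\right)^{2}}{25}\right)\right)^{2} = \left(- 2 \left(- \frac{1}{5} + \frac{\left(-25\right)^{2}}{25}\right)\right)^{2} = \left(- 2 \left(- \frac{1}{5} + \frac{1}{25} \cdot 625\right)\right)^{2} = \left(- 2 \left(- \frac{1}{5} + 25\right)\right)^{2} = \left(\left(-2\right) \frac{124}{5}\right)^{2} = \left(- \frac{248}{5}\right)^{2} = \frac{61504}{25}$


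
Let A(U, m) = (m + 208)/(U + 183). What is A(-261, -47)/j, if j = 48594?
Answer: -23/541476 ≈ -4.2476e-5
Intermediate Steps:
A(U, m) = (208 + m)/(183 + U)
A(-261, -47)/j = ((208 - 47)/(183 - 261))/48594 = (161/(-78))*(1/48594) = -1/78*161*(1/48594) = -161/78*1/48594 = -23/541476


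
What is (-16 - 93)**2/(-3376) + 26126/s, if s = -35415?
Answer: -508966991/119561040 ≈ -4.2570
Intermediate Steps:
(-16 - 93)**2/(-3376) + 26126/s = (-16 - 93)**2/(-3376) + 26126/(-35415) = (-109)**2*(-1/3376) + 26126*(-1/35415) = 11881*(-1/3376) - 26126/35415 = -11881/3376 - 26126/35415 = -508966991/119561040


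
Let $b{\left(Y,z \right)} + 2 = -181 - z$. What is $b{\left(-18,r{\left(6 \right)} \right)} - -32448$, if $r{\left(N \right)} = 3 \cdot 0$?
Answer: $32265$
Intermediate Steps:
$r{\left(N \right)} = 0$
$b{\left(Y,z \right)} = -183 - z$ ($b{\left(Y,z \right)} = -2 - \left(181 + z\right) = -183 - z$)
$b{\left(-18,r{\left(6 \right)} \right)} - -32448 = \left(-183 - 0\right) - -32448 = \left(-183 + 0\right) + 32448 = -183 + 32448 = 32265$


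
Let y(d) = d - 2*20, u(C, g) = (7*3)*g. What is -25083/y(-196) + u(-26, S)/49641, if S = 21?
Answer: 415083093/3905092 ≈ 106.29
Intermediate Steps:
u(C, g) = 21*g
y(d) = -40 + d (y(d) = d - 1*40 = d - 40 = -40 + d)
-25083/y(-196) + u(-26, S)/49641 = -25083/(-40 - 196) + (21*21)/49641 = -25083/(-236) + 441*(1/49641) = -25083*(-1/236) + 147/16547 = 25083/236 + 147/16547 = 415083093/3905092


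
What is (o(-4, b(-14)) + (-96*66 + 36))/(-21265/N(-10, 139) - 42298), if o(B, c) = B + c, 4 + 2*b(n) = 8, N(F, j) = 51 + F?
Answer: 258382/1755483 ≈ 0.14719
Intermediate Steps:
b(n) = 2 (b(n) = -2 + (½)*8 = -2 + 4 = 2)
(o(-4, b(-14)) + (-96*66 + 36))/(-21265/N(-10, 139) - 42298) = ((-4 + 2) + (-96*66 + 36))/(-21265/(51 - 10) - 42298) = (-2 + (-6336 + 36))/(-21265/41 - 42298) = (-2 - 6300)/(-21265*1/41 - 42298) = -6302/(-21265/41 - 42298) = -6302/(-1755483/41) = -6302*(-41/1755483) = 258382/1755483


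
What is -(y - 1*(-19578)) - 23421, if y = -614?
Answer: -42385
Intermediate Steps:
-(y - 1*(-19578)) - 23421 = -(-614 - 1*(-19578)) - 23421 = -(-614 + 19578) - 23421 = -1*18964 - 23421 = -18964 - 23421 = -42385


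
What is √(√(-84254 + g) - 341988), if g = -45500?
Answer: √(-341988 + I*√129754) ≈ 0.308 + 584.8*I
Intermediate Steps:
√(√(-84254 + g) - 341988) = √(√(-84254 - 45500) - 341988) = √(√(-129754) - 341988) = √(I*√129754 - 341988) = √(-341988 + I*√129754)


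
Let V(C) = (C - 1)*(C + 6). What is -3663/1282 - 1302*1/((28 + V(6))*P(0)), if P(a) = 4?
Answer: -739635/112816 ≈ -6.5561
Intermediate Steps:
V(C) = (-1 + C)*(6 + C)
-3663/1282 - 1302*1/((28 + V(6))*P(0)) = -3663/1282 - 1302*1/(4*(28 + (-6 + 6**2 + 5*6))) = -3663*1/1282 - 1302*1/(4*(28 + (-6 + 36 + 30))) = -3663/1282 - 1302*1/(4*(28 + 60)) = -3663/1282 - 1302/(4*88) = -3663/1282 - 1302/352 = -3663/1282 - 1302*1/352 = -3663/1282 - 651/176 = -739635/112816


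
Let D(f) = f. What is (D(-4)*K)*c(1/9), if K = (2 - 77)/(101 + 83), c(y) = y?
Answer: 25/138 ≈ 0.18116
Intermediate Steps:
K = -75/184 ≈ -0.40761
(D(-4)*K)*c(1/9) = -4*(-75/184)/9 = (75/46)*(⅑) = 25/138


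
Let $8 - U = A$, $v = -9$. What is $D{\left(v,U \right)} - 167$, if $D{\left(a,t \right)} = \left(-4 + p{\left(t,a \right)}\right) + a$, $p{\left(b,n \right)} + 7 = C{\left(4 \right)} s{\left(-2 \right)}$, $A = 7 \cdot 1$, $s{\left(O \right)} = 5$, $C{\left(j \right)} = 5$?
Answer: $-162$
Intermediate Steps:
$A = 7$
$p{\left(b,n \right)} = 18$ ($p{\left(b,n \right)} = -7 + 5 \cdot 5 = -7 + 25 = 18$)
$U = 1$ ($U = 8 - 7 = 1$)
$D{\left(a,t \right)} = 14 + a$ ($D{\left(a,t \right)} = \left(-4 + 18\right) + a = 14 + a$)
$D{\left(v,U \right)} - 167 = \left(14 - 9\right) - 167 = 5 - 167 = -162$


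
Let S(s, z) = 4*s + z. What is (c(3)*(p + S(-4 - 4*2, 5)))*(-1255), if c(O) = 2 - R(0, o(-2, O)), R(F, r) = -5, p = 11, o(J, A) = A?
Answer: 281120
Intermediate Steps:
c(O) = 7 (c(O) = 2 - 1*(-5) = 2 + 5 = 7)
S(s, z) = z + 4*s
(c(3)*(p + S(-4 - 4*2, 5)))*(-1255) = (7*(11 + (5 + 4*(-4 - 4*2))))*(-1255) = (7*(11 + (5 + 4*(-4 - 8))))*(-1255) = (7*(11 + (5 + 4*(-12))))*(-1255) = (7*(11 + (5 - 48)))*(-1255) = (7*(11 - 43))*(-1255) = (7*(-32))*(-1255) = -224*(-1255) = 281120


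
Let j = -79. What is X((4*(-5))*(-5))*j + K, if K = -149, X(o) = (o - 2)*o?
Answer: -774349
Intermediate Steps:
X(o) = o*(-2 + o) (X(o) = (-2 + o)*o = o*(-2 + o))
X((4*(-5))*(-5))*j + K = (((4*(-5))*(-5))*(-2 + (4*(-5))*(-5)))*(-79) - 149 = ((-20*(-5))*(-2 - 20*(-5)))*(-79) - 149 = (100*(-2 + 100))*(-79) - 149 = (100*98)*(-79) - 149 = 9800*(-79) - 149 = -774200 - 149 = -774349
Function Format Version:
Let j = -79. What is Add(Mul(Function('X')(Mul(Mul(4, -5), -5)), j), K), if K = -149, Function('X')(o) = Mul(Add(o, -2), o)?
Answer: -774349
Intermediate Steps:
Function('X')(o) = Mul(o, Add(-2, o)) (Function('X')(o) = Mul(Add(-2, o), o) = Mul(o, Add(-2, o)))
Add(Mul(Function('X')(Mul(Mul(4, -5), -5)), j), K) = Add(Mul(Mul(Mul(Mul(4, -5), -5), Add(-2, Mul(Mul(4, -5), -5))), -79), -149) = Add(Mul(Mul(Mul(-20, -5), Add(-2, Mul(-20, -5))), -79), -149) = Add(Mul(Mul(100, Add(-2, 100)), -79), -149) = Add(Mul(Mul(100, 98), -79), -149) = Add(Mul(9800, -79), -149) = Add(-774200, -149) = -774349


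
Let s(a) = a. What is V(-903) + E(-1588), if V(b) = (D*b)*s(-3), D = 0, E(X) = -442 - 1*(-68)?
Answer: -374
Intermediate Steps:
E(X) = -374 (E(X) = -442 + 68 = -374)
V(b) = 0 (V(b) = (0*b)*(-3) = 0*(-3) = 0)
V(-903) + E(-1588) = 0 - 374 = -374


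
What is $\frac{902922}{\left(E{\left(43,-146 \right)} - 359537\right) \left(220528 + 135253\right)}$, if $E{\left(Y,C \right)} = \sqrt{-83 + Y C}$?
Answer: $- \frac{162316933557}{22995346488690065} - \frac{451461 i \sqrt{6361}}{22995346488690065} \approx -7.0587 \cdot 10^{-6} - 1.5658 \cdot 10^{-9} i$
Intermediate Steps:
$E{\left(Y,C \right)} = \sqrt{-83 + C Y}$
$\frac{902922}{\left(E{\left(43,-146 \right)} - 359537\right) \left(220528 + 135253\right)} = \frac{902922}{\left(\sqrt{-83 - 6278} - 359537\right) \left(220528 + 135253\right)} = \frac{902922}{\left(\sqrt{-83 - 6278} - 359537\right) 355781} = \frac{902922}{\left(\sqrt{-6361} - 359537\right) 355781} = \frac{902922}{\left(i \sqrt{6361} - 359537\right) 355781} = \frac{902922}{\left(-359537 + i \sqrt{6361}\right) 355781} = \frac{902922}{-127916433397 + 355781 i \sqrt{6361}}$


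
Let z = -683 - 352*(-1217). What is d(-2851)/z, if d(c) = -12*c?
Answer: 11404/142567 ≈ 0.079991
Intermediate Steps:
z = 427701 (z = -683 + 428384 = 427701)
d(-2851)/z = -12*(-2851)/427701 = 34212*(1/427701) = 11404/142567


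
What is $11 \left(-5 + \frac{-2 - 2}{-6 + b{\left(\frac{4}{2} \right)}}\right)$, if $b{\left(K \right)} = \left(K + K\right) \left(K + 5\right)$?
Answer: $-57$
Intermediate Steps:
$b{\left(K \right)} = 2 K \left(5 + K\right)$
$11 \left(-5 + \frac{-2 - 2}{-6 + b{\left(\frac{4}{2} \right)}}\right) = 11 \left(-5 + \frac{-2 - 2}{-6 + 2 \cdot \frac{4}{2} \left(5 + \frac{4}{2}\right)}\right) = 11 \left(-5 - \frac{4}{-6 + 2 \cdot 4 \cdot \frac{1}{2} \left(5 + 4 \cdot \frac{1}{2}\right)}\right) = 11 \left(-5 - \frac{4}{-6 + 2 \cdot 2 \left(5 + 2\right)}\right) = 11 \left(-5 - \frac{4}{-6 + 2 \cdot 2 \cdot 7}\right) = 11 \left(-5 - \frac{4}{-6 + 28}\right) = 11 \left(-5 - \frac{4}{22}\right) = 11 \left(-5 - \frac{2}{11}\right) = 11 \left(- \frac{57}{11}\right) = -57$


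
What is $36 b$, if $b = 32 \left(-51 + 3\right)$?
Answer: $-55296$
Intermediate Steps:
$b = -1536$ ($b = 32 \left(-48\right) = -1536$)
$36 b = 36 \left(-1536\right) = -55296$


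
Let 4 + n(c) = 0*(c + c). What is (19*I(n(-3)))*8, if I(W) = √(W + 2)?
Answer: 152*I*√2 ≈ 214.96*I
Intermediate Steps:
n(c) = -4 (n(c) = -4 + 0*(c + c) = -4 + 0*(2*c) = -4 + 0 = -4)
I(W) = √(2 + W)
(19*I(n(-3)))*8 = (19*√(2 - 4))*8 = (19*√(-2))*8 = (19*(I*√2))*8 = (19*I*√2)*8 = 152*I*√2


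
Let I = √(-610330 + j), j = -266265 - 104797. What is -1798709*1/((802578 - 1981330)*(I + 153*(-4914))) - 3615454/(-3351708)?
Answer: 301126099477748888205853/279159589819080199072512 - 1798709*I*√61337/166577512014220928 ≈ 1.0787 - 2.6743e-9*I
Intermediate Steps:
j = -371062
I = 4*I*√61337 (I = √(-610330 - 371062) = √(-981392) = 4*I*√61337 ≈ 990.65*I)
-1798709*1/((802578 - 1981330)*(I + 153*(-4914))) - 3615454/(-3351708) = -1798709*1/((802578 - 1981330)*(4*I*√61337 + 153*(-4914))) - 3615454/(-3351708) = -1798709*(-1/(1178752*(4*I*√61337 - 751842))) - 3615454*(-1/3351708) = -1798709*(-1/(1178752*(-751842 + 4*I*√61337))) + 1807727/1675854 = -1798709/(886235261184 - 4715008*I*√61337) + 1807727/1675854 = 1807727/1675854 - 1798709/(886235261184 - 4715008*I*√61337)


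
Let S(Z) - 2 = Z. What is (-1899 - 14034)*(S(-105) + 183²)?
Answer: -531939138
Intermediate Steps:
S(Z) = 2 + Z
(-1899 - 14034)*(S(-105) + 183²) = (-1899 - 14034)*((2 - 105) + 183²) = -15933*(-103 + 33489) = -15933*33386 = -531939138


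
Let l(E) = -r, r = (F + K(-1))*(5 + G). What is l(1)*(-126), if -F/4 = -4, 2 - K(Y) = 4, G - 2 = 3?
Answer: 17640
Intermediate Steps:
G = 5 (G = 2 + 3 = 5)
K(Y) = -2 (K(Y) = 2 - 1*4 = 2 - 4 = -2)
F = 16 (F = -4*(-4) = 16)
r = 140 (r = (16 - 2)*(5 + 5) = 14*10 = 140)
l(E) = -140 (l(E) = -1*140 = -140)
l(1)*(-126) = -140*(-126) = 17640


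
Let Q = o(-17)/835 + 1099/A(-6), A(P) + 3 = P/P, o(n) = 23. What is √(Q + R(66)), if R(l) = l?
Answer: 3*I*√149817370/1670 ≈ 21.988*I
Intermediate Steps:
A(P) = -2 (A(P) = -3 + P/P = -3 + 1 = -2)
Q = -917619/1670 (Q = 23/835 + 1099/(-2) = 23*(1/835) + 1099*(-½) = 23/835 - 1099/2 = -917619/1670 ≈ -549.47)
√(Q + R(66)) = √(-917619/1670 + 66) = √(-807399/1670) = 3*I*√149817370/1670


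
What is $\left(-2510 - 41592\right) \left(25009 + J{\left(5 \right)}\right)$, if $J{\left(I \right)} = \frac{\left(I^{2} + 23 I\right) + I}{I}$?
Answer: $-1104225876$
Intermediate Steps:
$J{\left(I \right)} = \frac{I^{2} + 24 I}{I}$
$\left(-2510 - 41592\right) \left(25009 + J{\left(5 \right)}\right) = \left(-2510 - 41592\right) \left(25009 + \left(24 + 5\right)\right) = - 44102 \left(25009 + 29\right) = \left(-44102\right) 25038 = -1104225876$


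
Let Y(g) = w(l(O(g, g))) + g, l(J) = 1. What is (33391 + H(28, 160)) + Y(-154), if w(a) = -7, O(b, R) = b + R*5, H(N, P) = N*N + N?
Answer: 34042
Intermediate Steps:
H(N, P) = N + N² (H(N, P) = N² + N = N + N²)
O(b, R) = b + 5*R
Y(g) = -7 + g
(33391 + H(28, 160)) + Y(-154) = (33391 + 28*(1 + 28)) + (-7 - 154) = (33391 + 28*29) - 161 = (33391 + 812) - 161 = 34203 - 161 = 34042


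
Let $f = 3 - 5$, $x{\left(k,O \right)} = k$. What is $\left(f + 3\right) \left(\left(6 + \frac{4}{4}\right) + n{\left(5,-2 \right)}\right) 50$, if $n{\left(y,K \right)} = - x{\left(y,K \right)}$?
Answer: $100$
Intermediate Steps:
$f = -2$ ($f = 3 - 5 = -2$)
$n{\left(y,K \right)} = - y$
$\left(f + 3\right) \left(\left(6 + \frac{4}{4}\right) + n{\left(5,-2 \right)}\right) 50 = \left(-2 + 3\right) \left(\left(6 + \frac{4}{4}\right) - 5\right) 50 = 1 \left(\left(6 + 4 \cdot \frac{1}{4}\right) - 5\right) 50 = 1 \left(\left(6 + 1\right) - 5\right) 50 = 1 \left(7 - 5\right) 50 = 1 \cdot 2 \cdot 50 = 2 \cdot 50 = 100$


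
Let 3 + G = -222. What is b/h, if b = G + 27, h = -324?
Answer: 11/18 ≈ 0.61111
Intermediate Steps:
G = -225 (G = -3 - 222 = -225)
b = -198 (b = -225 + 27 = -198)
b/h = -198/(-324) = -198*(-1/324) = 11/18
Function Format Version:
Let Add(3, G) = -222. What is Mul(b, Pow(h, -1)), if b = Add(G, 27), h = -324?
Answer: Rational(11, 18) ≈ 0.61111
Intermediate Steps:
G = -225 (G = Add(-3, -222) = -225)
b = -198 (b = Add(-225, 27) = -198)
Mul(b, Pow(h, -1)) = Mul(-198, Pow(-324, -1)) = Mul(-198, Rational(-1, 324)) = Rational(11, 18)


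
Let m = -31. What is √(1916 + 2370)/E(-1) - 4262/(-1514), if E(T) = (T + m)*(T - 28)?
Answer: 2131/757 + √4286/928 ≈ 2.8856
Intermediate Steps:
E(T) = (-31 + T)*(-28 + T) (E(T) = (T - 31)*(T - 28) = (-31 + T)*(-28 + T))
√(1916 + 2370)/E(-1) - 4262/(-1514) = √(1916 + 2370)/(868 + (-1)² - 59*(-1)) - 4262/(-1514) = √4286/(868 + 1 + 59) - 4262*(-1/1514) = √4286/928 + 2131/757 = 2131/757 + √4286/928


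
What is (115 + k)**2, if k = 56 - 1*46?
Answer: 15625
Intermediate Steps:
k = 10 (k = 56 - 46 = 10)
(115 + k)**2 = (115 + 10)**2 = 125**2 = 15625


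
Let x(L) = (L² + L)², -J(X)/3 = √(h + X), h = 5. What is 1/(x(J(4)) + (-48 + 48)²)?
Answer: 1/5184 ≈ 0.00019290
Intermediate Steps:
J(X) = -3*√(5 + X)
x(L) = (L + L²)²
1/(x(J(4)) + (-48 + 48)²) = 1/((-3*√(5 + 4))²*(1 - 3*√(5 + 4))² + (-48 + 48)²) = 1/((-3*√9)²*(1 - 3*√9)² + 0²) = 1/((-3*3)²*(1 - 3*3)² + 0) = 1/((-9)²*(1 - 9)² + 0) = 1/(81*(-8)² + 0) = 1/(81*64 + 0) = 1/(5184 + 0) = 1/5184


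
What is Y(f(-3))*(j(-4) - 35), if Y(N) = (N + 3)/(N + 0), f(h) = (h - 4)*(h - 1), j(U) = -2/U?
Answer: -2139/56 ≈ -38.196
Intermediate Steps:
f(h) = (-1 + h)*(-4 + h) (f(h) = (-4 + h)*(-1 + h) = (-1 + h)*(-4 + h))
Y(N) = (3 + N)/N
Y(f(-3))*(j(-4) - 35) = ((3 + (4 + (-3)² - 5*(-3)))/(4 + (-3)² - 5*(-3)))*(-2/(-4) - 35) = ((3 + (4 + 9 + 15))/(4 + 9 + 15))*(-2*(-¼) - 35) = ((3 + 28)/28)*(½ - 35) = ((1/28)*31)*(-69/2) = (31/28)*(-69/2) = -2139/56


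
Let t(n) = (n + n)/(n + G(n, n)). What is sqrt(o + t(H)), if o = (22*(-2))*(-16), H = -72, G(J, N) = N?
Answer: sqrt(705) ≈ 26.552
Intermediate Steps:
o = 704 (o = -44*(-16) = 704)
t(n) = 1 (t(n) = (n + n)/(n + n) = (2*n)/((2*n)) = (2*n)*(1/(2*n)) = 1)
sqrt(o + t(H)) = sqrt(704 + 1) = sqrt(705)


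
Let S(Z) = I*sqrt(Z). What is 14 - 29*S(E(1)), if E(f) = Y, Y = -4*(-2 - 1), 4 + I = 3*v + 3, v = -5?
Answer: 14 + 928*sqrt(3) ≈ 1621.3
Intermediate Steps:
I = -16 (I = -4 + (3*(-5) + 3) = -4 + (-15 + 3) = -4 - 12 = -16)
Y = 12 (Y = -4*(-3) = 12)
E(f) = 12
S(Z) = -16*sqrt(Z)
14 - 29*S(E(1)) = 14 - (-464)*sqrt(12) = 14 - (-464)*2*sqrt(3) = 14 - (-928)*sqrt(3) = 14 + 928*sqrt(3)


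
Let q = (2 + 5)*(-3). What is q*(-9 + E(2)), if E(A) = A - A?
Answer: 189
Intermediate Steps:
q = -21 (q = 7*(-3) = -21)
E(A) = 0
q*(-9 + E(2)) = -21*(-9 + 0) = -21*(-9) = 189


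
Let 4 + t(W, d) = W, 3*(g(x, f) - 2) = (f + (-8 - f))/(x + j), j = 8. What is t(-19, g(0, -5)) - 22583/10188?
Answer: -256907/10188 ≈ -25.217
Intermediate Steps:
g(x, f) = 2 - 8/(3*(8 + x)) (g(x, f) = 2 + ((f + (-8 - f))/(x + 8))/3 = 2 + (-8/(8 + x))/3 = 2 - 8/(3*(8 + x)))
t(W, d) = -4 + W
t(-19, g(0, -5)) - 22583/10188 = (-4 - 19) - 22583/10188 = -23 - 22583/10188 = -256907/10188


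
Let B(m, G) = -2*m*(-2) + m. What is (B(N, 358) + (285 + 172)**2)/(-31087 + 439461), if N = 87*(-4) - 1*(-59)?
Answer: 103702/204187 ≈ 0.50788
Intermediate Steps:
N = -289 (N = -348 + 59 = -289)
B(m, G) = 5*m (B(m, G) = 4*m + m = 5*m)
(B(N, 358) + (285 + 172)**2)/(-31087 + 439461) = (5*(-289) + (285 + 172)**2)/(-31087 + 439461) = (-1445 + 457**2)/408374 = (-1445 + 208849)*(1/408374) = 207404*(1/408374) = 103702/204187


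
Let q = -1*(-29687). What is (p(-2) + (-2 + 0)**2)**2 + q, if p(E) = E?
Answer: 29691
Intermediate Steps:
q = 29687
(p(-2) + (-2 + 0)**2)**2 + q = (-2 + (-2 + 0)**2)**2 + 29687 = (-2 + (-2)**2)**2 + 29687 = (-2 + 4)**2 + 29687 = 2**2 + 29687 = 4 + 29687 = 29691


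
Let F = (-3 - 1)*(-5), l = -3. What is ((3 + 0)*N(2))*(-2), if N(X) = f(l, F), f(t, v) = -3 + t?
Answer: 36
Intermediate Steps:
F = 20 (F = -4*(-5) = 20)
N(X) = -6 (N(X) = -3 - 3 = -6)
((3 + 0)*N(2))*(-2) = ((3 + 0)*(-6))*(-2) = (3*(-6))*(-2) = -18*(-2) = 36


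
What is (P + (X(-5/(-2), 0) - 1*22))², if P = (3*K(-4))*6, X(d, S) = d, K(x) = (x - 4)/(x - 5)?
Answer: 49/4 ≈ 12.250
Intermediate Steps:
K(x) = (-4 + x)/(-5 + x)
P = 16 (P = (3*((-4 - 4)/(-5 - 4)))*6 = (3*(-8/(-9)))*6 = (3*(-⅑*(-8)))*6 = (3*(8/9))*6 = (8/3)*6 = 16)
(P + (X(-5/(-2), 0) - 1*22))² = (16 + (-5/(-2) - 1*22))² = (16 + (-5*(-½) - 22))² = (16 + (5/2 - 22))² = (16 - 39/2)² = (-7/2)² = 49/4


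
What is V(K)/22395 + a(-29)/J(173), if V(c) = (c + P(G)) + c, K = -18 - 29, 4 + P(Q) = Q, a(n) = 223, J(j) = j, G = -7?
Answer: 331728/258289 ≈ 1.2843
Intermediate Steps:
P(Q) = -4 + Q
K = -47
V(c) = -11 + 2*c (V(c) = (c + (-4 - 7)) + c = (c - 11) + c = (-11 + c) + c = -11 + 2*c)
V(K)/22395 + a(-29)/J(173) = (-11 + 2*(-47))/22395 + 223/173 = (-11 - 94)*(1/22395) + 223*(1/173) = -105*1/22395 + 223/173 = -7/1493 + 223/173 = 331728/258289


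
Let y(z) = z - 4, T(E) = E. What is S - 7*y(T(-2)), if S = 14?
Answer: 56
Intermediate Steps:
y(z) = -4 + z
S - 7*y(T(-2)) = 14 - 7*(-4 - 2) = 14 - 7*(-6) = 14 + 42 = 56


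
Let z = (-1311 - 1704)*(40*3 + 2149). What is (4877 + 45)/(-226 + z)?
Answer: -4922/6841261 ≈ -0.00071946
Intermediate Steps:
z = -6841035 (z = -3015*(120 + 2149) = -3015*2269 = -6841035)
(4877 + 45)/(-226 + z) = (4877 + 45)/(-226 - 6841035) = 4922/(-6841261) = 4922*(-1/6841261) = -4922/6841261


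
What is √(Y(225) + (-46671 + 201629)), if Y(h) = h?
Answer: 7*√3167 ≈ 393.93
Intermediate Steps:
√(Y(225) + (-46671 + 201629)) = √(225 + (-46671 + 201629)) = √(225 + 154958) = √155183 = 7*√3167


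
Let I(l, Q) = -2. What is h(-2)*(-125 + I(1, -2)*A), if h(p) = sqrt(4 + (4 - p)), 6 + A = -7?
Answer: -99*sqrt(10) ≈ -313.07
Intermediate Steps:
A = -13 (A = -6 - 7 = -13)
h(p) = sqrt(8 - p)
h(-2)*(-125 + I(1, -2)*A) = sqrt(8 - 1*(-2))*(-125 - 2*(-13)) = sqrt(8 + 2)*(-125 + 26) = sqrt(10)*(-99) = -99*sqrt(10)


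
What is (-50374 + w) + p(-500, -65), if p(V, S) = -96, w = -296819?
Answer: -347289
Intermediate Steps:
(-50374 + w) + p(-500, -65) = (-50374 - 296819) - 96 = -347193 - 96 = -347289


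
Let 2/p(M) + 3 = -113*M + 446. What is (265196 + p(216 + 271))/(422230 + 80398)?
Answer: 1034037089/1959818376 ≈ 0.52762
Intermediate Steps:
p(M) = 2/(443 - 113*M) (p(M) = 2/(-3 + (-113*M + 446)) = 2/(-3 + (446 - 113*M)) = 2/(443 - 113*M))
(265196 + p(216 + 271))/(422230 + 80398) = (265196 - 2/(-443 + 113*(216 + 271)))/(422230 + 80398) = (265196 - 2/(-443 + 113*487))/502628 = (265196 - 2/(-443 + 55031))*(1/502628) = (265196 - 2/54588)*(1/502628) = (265196 - 2*1/54588)*(1/502628) = (265196 - 1/27294)*(1/502628) = (7238259623/27294)*(1/502628) = 1034037089/1959818376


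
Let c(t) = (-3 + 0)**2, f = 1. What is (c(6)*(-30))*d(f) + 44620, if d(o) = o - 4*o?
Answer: 45430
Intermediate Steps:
d(o) = -3*o
c(t) = 9 (c(t) = (-3)**2 = 9)
(c(6)*(-30))*d(f) + 44620 = (9*(-30))*(-3*1) + 44620 = -270*(-3) + 44620 = 810 + 44620 = 45430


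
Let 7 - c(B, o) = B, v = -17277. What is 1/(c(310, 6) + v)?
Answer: -1/17580 ≈ -5.6883e-5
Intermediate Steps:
c(B, o) = 7 - B
1/(c(310, 6) + v) = 1/((7 - 1*310) - 17277) = 1/((7 - 310) - 17277) = 1/(-303 - 17277) = 1/(-17580) = -1/17580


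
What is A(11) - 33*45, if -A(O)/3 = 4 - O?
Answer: -1464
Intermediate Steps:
A(O) = -12 + 3*O (A(O) = -3*(4 - O) = -12 + 3*O)
A(11) - 33*45 = (-12 + 3*11) - 33*45 = (-12 + 33) - 1485 = 21 - 1485 = -1464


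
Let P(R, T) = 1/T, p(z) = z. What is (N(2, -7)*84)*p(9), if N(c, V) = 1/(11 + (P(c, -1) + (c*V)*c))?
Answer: -42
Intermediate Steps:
N(c, V) = 1/(10 + V*c²) (N(c, V) = 1/(11 + (1/(-1) + (c*V)*c)) = 1/(11 + (-1 + (V*c)*c)) = 1/(11 + (-1 + V*c²)) = 1/(10 + V*c²))
(N(2, -7)*84)*p(9) = (84/(10 - 7*2²))*9 = (84/(10 - 7*4))*9 = (84/(10 - 28))*9 = (84/(-18))*9 = -1/18*84*9 = -14/3*9 = -42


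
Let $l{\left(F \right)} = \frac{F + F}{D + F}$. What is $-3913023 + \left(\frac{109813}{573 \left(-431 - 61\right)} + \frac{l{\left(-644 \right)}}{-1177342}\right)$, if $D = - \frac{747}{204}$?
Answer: $- \frac{28599733191815144105663}{7308858226703076} \approx -3.913 \cdot 10^{6}$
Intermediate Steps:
$D = - \frac{249}{68}$ ($D = \left(-747\right) \frac{1}{204} = - \frac{249}{68} \approx -3.6618$)
$l{\left(F \right)} = \frac{2 F}{- \frac{249}{68} + F}$ ($l{\left(F \right)} = \frac{F + F}{- \frac{249}{68} + F} = \frac{2 F}{- \frac{249}{68} + F}$)
$-3913023 + \left(\frac{109813}{573 \left(-431 - 61\right)} + \frac{l{\left(-644 \right)}}{-1177342}\right) = -3913023 + \left(\frac{109813}{573 \left(-431 - 61\right)} + \frac{136 \left(-644\right) \frac{1}{-249 + 68 \left(-644\right)}}{-1177342}\right) = -3913023 + \left(\frac{109813}{573 \left(-492\right)} + 136 \left(-644\right) \frac{1}{-249 - 43792} \left(- \frac{1}{1177342}\right)\right) = -3913023 + \left(\frac{109813}{-281916} + 136 \left(-644\right) \frac{1}{-44041} \left(- \frac{1}{1177342}\right)\right) = -3913023 + \left(109813 \left(- \frac{1}{281916}\right) + 136 \left(-644\right) \left(- \frac{1}{44041}\right) \left(- \frac{1}{1177342}\right)\right) = -3913023 + \left(- \frac{109813}{281916} + \frac{87584}{44041} \left(- \frac{1}{1177342}\right)\right) = -3913023 - \frac{2846986793546915}{7308858226703076} = - \frac{28599733191815144105663}{7308858226703076}$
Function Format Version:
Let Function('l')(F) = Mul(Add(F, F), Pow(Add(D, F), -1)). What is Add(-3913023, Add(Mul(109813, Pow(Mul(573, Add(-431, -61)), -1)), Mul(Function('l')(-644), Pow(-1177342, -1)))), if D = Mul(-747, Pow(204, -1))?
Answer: Rational(-28599733191815144105663, 7308858226703076) ≈ -3.9130e+6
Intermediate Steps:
D = Rational(-249, 68) (D = Mul(-747, Rational(1, 204)) = Rational(-249, 68) ≈ -3.6618)
Function('l')(F) = Mul(2, F, Pow(Add(Rational(-249, 68), F), -1)) (Function('l')(F) = Mul(Add(F, F), Pow(Add(Rational(-249, 68), F), -1)) = Mul(Mul(2, F), Pow(Add(Rational(-249, 68), F), -1)) = Mul(2, F, Pow(Add(Rational(-249, 68), F), -1)))
Add(-3913023, Add(Mul(109813, Pow(Mul(573, Add(-431, -61)), -1)), Mul(Function('l')(-644), Pow(-1177342, -1)))) = Add(-3913023, Add(Mul(109813, Pow(Mul(573, Add(-431, -61)), -1)), Mul(Mul(136, -644, Pow(Add(-249, Mul(68, -644)), -1)), Pow(-1177342, -1)))) = Add(-3913023, Add(Mul(109813, Pow(Mul(573, -492), -1)), Mul(Mul(136, -644, Pow(Add(-249, -43792), -1)), Rational(-1, 1177342)))) = Add(-3913023, Add(Mul(109813, Pow(-281916, -1)), Mul(Mul(136, -644, Pow(-44041, -1)), Rational(-1, 1177342)))) = Add(-3913023, Add(Mul(109813, Rational(-1, 281916)), Mul(Mul(136, -644, Rational(-1, 44041)), Rational(-1, 1177342)))) = Add(-3913023, Add(Rational(-109813, 281916), Mul(Rational(87584, 44041), Rational(-1, 1177342)))) = Add(-3913023, Add(Rational(-109813, 281916), Rational(-43792, 25925659511))) = Add(-3913023, Rational(-2846986793546915, 7308858226703076)) = Rational(-28599733191815144105663, 7308858226703076)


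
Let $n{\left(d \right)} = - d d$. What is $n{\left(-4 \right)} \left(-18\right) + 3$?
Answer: $291$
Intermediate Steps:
$n{\left(d \right)} = - d^{2}$
$n{\left(-4 \right)} \left(-18\right) + 3 = - \left(-4\right)^{2} \left(-18\right) + 3 = \left(-1\right) 16 \left(-18\right) + 3 = \left(-16\right) \left(-18\right) + 3 = 288 + 3 = 291$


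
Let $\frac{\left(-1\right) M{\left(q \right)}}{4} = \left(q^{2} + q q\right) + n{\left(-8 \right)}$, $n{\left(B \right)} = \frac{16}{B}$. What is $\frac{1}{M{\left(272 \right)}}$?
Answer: $- \frac{1}{591864} \approx -1.6896 \cdot 10^{-6}$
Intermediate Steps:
$M{\left(q \right)} = 8 - 8 q^{2}$ ($M{\left(q \right)} = - 4 \left(\left(q^{2} + q q\right) + \frac{16}{-8}\right) = - 4 \left(\left(q^{2} + q^{2}\right) + 16 \left(- \frac{1}{8}\right)\right) = - 4 \left(2 q^{2} - 2\right) = - 4 \left(-2 + 2 q^{2}\right) = 8 - 8 q^{2}$)
$\frac{1}{M{\left(272 \right)}} = \frac{1}{8 - 8 \cdot 272^{2}} = \frac{1}{8 - 591872} = \frac{1}{-591864} = - \frac{1}{591864}$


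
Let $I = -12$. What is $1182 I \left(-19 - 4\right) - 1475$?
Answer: $324757$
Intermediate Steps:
$1182 I \left(-19 - 4\right) - 1475 = 1182 \left(- 12 \left(-19 - 4\right)\right) - 1475 = 1182 \left(\left(-12\right) \left(-23\right)\right) - 1475 = 1182 \cdot 276 - 1475 = 326232 - 1475 = 324757$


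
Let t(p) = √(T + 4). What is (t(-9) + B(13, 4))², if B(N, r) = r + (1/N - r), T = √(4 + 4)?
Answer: (1 + 13*√2*√(2 + √2))²/169 ≈ 7.2364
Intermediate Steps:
T = 2*√2 (T = √8 = 2*√2 ≈ 2.8284)
t(p) = √(4 + 2*√2) (t(p) = √(2*√2 + 4) = √(4 + 2*√2))
B(N, r) = 1/N
(t(-9) + B(13, 4))² = (√(4 + 2*√2) + 1/13)² = (1/13 + √(4 + 2*√2))²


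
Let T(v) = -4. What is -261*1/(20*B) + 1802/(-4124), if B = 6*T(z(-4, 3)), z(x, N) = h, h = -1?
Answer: 17617/164960 ≈ 0.10680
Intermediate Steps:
z(x, N) = -1
B = -24 (B = 6*(-4) = -24)
-261*1/(20*B) + 1802/(-4124) = -261/((-24*20)) + 1802/(-4124) = -261/(-480) + 1802*(-1/4124) = -261*(-1/480) - 901/2062 = 87/160 - 901/2062 = 17617/164960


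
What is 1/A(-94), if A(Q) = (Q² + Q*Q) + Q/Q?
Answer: 1/17673 ≈ 5.6583e-5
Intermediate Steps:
A(Q) = 1 + 2*Q² (A(Q) = (Q² + Q²) + 1 = 2*Q² + 1 = 1 + 2*Q²)
1/A(-94) = 1/(1 + 2*(-94)²) = 1/(1 + 2*8836) = 1/(1 + 17672) = 1/17673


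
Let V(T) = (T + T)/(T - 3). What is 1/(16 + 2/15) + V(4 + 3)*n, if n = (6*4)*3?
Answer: 60999/242 ≈ 252.06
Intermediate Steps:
n = 72 (n = 24*3 = 72)
V(T) = 2*T/(-3 + T) (V(T) = (2*T)/(-3 + T) = 2*T/(-3 + T))
1/(16 + 2/15) + V(4 + 3)*n = 1/(16 + 2/15) + (2*(4 + 3)/(-3 + (4 + 3)))*72 = 1/(16 + 2*(1/15)) + (2*7/(-3 + 7))*72 = 1/(16 + 2/15) + (2*7/4)*72 = 1/(242/15) + (2*7*(¼))*72 = 15/242 + (7/2)*72 = 15/242 + 252 = 60999/242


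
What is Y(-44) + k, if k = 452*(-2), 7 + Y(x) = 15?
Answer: -896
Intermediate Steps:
Y(x) = 8 (Y(x) = -7 + 15 = 8)
k = -904
Y(-44) + k = 8 - 904 = -896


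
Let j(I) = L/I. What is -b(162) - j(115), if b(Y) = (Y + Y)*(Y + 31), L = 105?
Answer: -1438257/23 ≈ -62533.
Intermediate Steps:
j(I) = 105/I
b(Y) = 2*Y*(31 + Y) (b(Y) = (2*Y)*(31 + Y) = 2*Y*(31 + Y))
-b(162) - j(115) = -2*162*(31 + 162) - 105/115 = -2*162*193 - 105/115 = -1*62532 - 1*21/23 = -62532 - 21/23 = -1438257/23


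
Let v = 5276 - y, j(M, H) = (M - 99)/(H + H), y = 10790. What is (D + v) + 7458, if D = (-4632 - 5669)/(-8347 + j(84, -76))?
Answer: 2467974928/1268729 ≈ 1945.2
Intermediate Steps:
j(M, H) = (-99 + M)/(2*H) (j(M, H) = (-99 + M)/((2*H)) = (-99 + M)*(1/(2*H)) = (-99 + M)/(2*H))
v = -5514 (v = 5276 - 1*10790 = 5276 - 10790 = -5514)
D = 1565752/1268729 (D = (-4632 - 5669)/(-8347 + (1/2)*(-99 + 84)/(-76)) = -10301/(-8347 + (1/2)*(-1/76)*(-15)) = -10301/(-8347 + 15/152) = -10301/(-1268729/152) = -10301*(-152/1268729) = 1565752/1268729 ≈ 1.2341)
(D + v) + 7458 = (1565752/1268729 - 5514) + 7458 = -6994205954/1268729 + 7458 = 2467974928/1268729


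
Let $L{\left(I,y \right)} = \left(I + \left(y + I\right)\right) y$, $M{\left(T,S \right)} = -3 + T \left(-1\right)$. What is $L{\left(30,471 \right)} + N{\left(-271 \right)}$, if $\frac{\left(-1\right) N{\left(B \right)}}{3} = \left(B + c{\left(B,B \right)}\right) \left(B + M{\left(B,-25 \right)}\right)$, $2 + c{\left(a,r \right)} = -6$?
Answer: $247590$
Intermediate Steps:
$c{\left(a,r \right)} = -8$ ($c{\left(a,r \right)} = -2 - 6 = -8$)
$M{\left(T,S \right)} = -3 - T$
$L{\left(I,y \right)} = y \left(y + 2 I\right)$ ($L{\left(I,y \right)} = \left(I + \left(I + y\right)\right) y = \left(y + 2 I\right) y = y \left(y + 2 I\right)$)
$N{\left(B \right)} = -72 + 9 B$ ($N{\left(B \right)} = - 3 \left(B - 8\right) \left(B - \left(3 + B\right)\right) = - 3 \left(-8 + B\right) \left(-3\right) = - 3 \left(24 - 3 B\right) = -72 + 9 B$)
$L{\left(30,471 \right)} + N{\left(-271 \right)} = 471 \left(471 + 2 \cdot 30\right) + \left(-72 + 9 \left(-271\right)\right) = 471 \left(471 + 60\right) - 2511 = 471 \cdot 531 - 2511 = 250101 - 2511 = 247590$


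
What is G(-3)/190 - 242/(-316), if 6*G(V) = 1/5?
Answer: 344929/450300 ≈ 0.76600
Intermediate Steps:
G(V) = 1/30 (G(V) = (⅙)/5 = (⅙)*(⅕) = 1/30)
G(-3)/190 - 242/(-316) = (1/30)/190 - 242/(-316) = (1/30)*(1/190) - 242*(-1/316) = 1/5700 + 121/158 = 344929/450300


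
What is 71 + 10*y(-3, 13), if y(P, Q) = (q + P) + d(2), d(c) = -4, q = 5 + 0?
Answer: 51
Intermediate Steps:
q = 5
y(P, Q) = 1 + P (y(P, Q) = (5 + P) - 4 = 1 + P)
71 + 10*y(-3, 13) = 71 + 10*(1 - 3) = 71 + 10*(-2) = 71 - 20 = 51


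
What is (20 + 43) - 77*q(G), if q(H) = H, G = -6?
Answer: 525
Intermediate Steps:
(20 + 43) - 77*q(G) = (20 + 43) - 77*(-6) = 63 + 462 = 525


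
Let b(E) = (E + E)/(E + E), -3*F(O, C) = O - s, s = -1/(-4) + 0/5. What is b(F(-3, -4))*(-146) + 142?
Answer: -4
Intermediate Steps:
s = ¼ (s = -1*(-¼) + 0*(⅕) = ¼ + 0 = ¼ ≈ 0.25000)
F(O, C) = 1/12 - O/3 (F(O, C) = -(O - 1*¼)/3 = -(O - ¼)/3 = -(-¼ + O)/3 = 1/12 - O/3)
b(E) = 1 (b(E) = (2*E)/((2*E)) = (2*E)*(1/(2*E)) = 1)
b(F(-3, -4))*(-146) + 142 = 1*(-146) + 142 = -146 + 142 = -4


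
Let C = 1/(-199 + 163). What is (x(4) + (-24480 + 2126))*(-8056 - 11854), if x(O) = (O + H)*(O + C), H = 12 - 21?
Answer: 8018344345/18 ≈ 4.4546e+8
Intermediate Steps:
C = -1/36 (C = 1/(-36) = -1/36 ≈ -0.027778)
H = -9
x(O) = (-9 + O)*(-1/36 + O) (x(O) = (O - 9)*(O - 1/36) = (-9 + O)*(-1/36 + O))
(x(4) + (-24480 + 2126))*(-8056 - 11854) = ((1/4 + 4**2 - 325/36*4) + (-24480 + 2126))*(-8056 - 11854) = ((1/4 + 16 - 325/9) - 22354)*(-19910) = (-715/36 - 22354)*(-19910) = -805459/36*(-19910) = 8018344345/18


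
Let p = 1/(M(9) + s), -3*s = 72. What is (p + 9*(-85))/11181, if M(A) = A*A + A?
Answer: -50489/737946 ≈ -0.068418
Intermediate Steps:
M(A) = A + A² (M(A) = A² + A = A + A²)
s = -24 (s = -⅓*72 = -24)
p = 1/66 (p = 1/(9*(1 + 9) - 24) = 1/(9*10 - 24) = 1/(90 - 24) = 1/66 ≈ 0.015152)
(p + 9*(-85))/11181 = (1/66 + 9*(-85))/11181 = (1/66 - 765)*(1/11181) = -50489/66*1/11181 = -50489/737946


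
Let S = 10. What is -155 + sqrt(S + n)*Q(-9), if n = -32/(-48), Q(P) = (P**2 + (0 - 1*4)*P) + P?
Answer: -155 + 144*sqrt(6) ≈ 197.73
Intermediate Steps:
Q(P) = P**2 - 3*P (Q(P) = (P**2 + (0 - 4)*P) + P = (P**2 - 4*P) + P = P**2 - 3*P)
n = 2/3 (n = -32*(-1/48) = 2/3 ≈ 0.66667)
-155 + sqrt(S + n)*Q(-9) = -155 + sqrt(10 + 2/3)*(-9*(-3 - 9)) = -155 + sqrt(32/3)*(-9*(-12)) = -155 + (4*sqrt(6)/3)*108 = -155 + 144*sqrt(6)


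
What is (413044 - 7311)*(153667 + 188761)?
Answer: 138934339724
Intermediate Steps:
(413044 - 7311)*(153667 + 188761) = 405733*342428 = 138934339724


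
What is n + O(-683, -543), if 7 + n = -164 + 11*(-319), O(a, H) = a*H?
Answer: 367189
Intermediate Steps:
O(a, H) = H*a
n = -3680 (n = -7 + (-164 + 11*(-319)) = -7 + (-164 - 3509) = -7 - 3673 = -3680)
n + O(-683, -543) = -3680 - 543*(-683) = -3680 + 370869 = 367189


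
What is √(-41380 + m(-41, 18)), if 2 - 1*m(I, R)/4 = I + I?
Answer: 2*I*√10261 ≈ 202.59*I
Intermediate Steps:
m(I, R) = 8 - 8*I (m(I, R) = 8 - 4*(I + I) = 8 - 8*I)
√(-41380 + m(-41, 18)) = √(-41380 + (8 - 8*(-41))) = √(-41380 + (8 + 328)) = √(-41380 + 336) = √(-41044) = 2*I*√10261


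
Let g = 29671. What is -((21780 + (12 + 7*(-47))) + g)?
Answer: -51134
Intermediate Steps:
-((21780 + (12 + 7*(-47))) + g) = -((21780 + (12 + 7*(-47))) + 29671) = -((21780 + (12 - 329)) + 29671) = -((21780 - 317) + 29671) = -(21463 + 29671) = -1*51134 = -51134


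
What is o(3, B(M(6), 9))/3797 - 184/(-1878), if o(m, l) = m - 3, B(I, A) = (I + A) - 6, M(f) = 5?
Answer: 92/939 ≈ 0.097977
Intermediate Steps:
B(I, A) = -6 + A + I (B(I, A) = (A + I) - 6 = -6 + A + I)
o(m, l) = -3 + m
o(3, B(M(6), 9))/3797 - 184/(-1878) = (-3 + 3)/3797 - 184/(-1878) = 0*(1/3797) - 184*(-1/1878) = 0 + 92/939 = 92/939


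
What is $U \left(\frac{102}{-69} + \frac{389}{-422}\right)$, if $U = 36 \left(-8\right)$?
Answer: $\frac{3354480}{4853} \approx 691.22$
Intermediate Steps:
$U = -288$
$U \left(\frac{102}{-69} + \frac{389}{-422}\right) = - 288 \left(\frac{102}{-69} + \frac{389}{-422}\right) = - 288 \left(102 \left(- \frac{1}{69}\right) + 389 \left(- \frac{1}{422}\right)\right) = - 288 \left(- \frac{34}{23} - \frac{389}{422}\right) = \left(-288\right) \left(- \frac{23295}{9706}\right) = \frac{3354480}{4853}$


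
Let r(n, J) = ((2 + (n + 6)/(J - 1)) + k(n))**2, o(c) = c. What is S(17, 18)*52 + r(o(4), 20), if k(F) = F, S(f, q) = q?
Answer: 353272/361 ≈ 978.59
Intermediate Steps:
r(n, J) = (2 + n + (6 + n)/(-1 + J))**2 (r(n, J) = ((2 + (n + 6)/(J - 1)) + n)**2 = ((2 + (6 + n)/(-1 + J)) + n)**2 = (2 + n + (6 + n)/(-1 + J))**2)
S(17, 18)*52 + r(o(4), 20) = 18*52 + (4 + 2*20 + 20*4)**2/(-1 + 20)**2 = 936 + (4 + 40 + 80)**2/19**2 = 936 + (1/361)*124**2 = 936 + (1/361)*15376 = 936 + 15376/361 = 353272/361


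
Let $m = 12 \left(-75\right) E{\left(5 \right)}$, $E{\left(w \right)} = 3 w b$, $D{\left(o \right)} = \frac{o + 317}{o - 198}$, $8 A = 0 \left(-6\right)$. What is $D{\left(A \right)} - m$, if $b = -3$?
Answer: $- \frac{8019317}{198} \approx -40502.0$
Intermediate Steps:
$A = 0$ ($A = \frac{0 \left(-6\right)}{8} = \frac{1}{8} \cdot 0 = 0$)
$D{\left(o \right)} = \frac{317 + o}{-198 + o}$
$E{\left(w \right)} = - 9 w$ ($E{\left(w \right)} = 3 w \left(-3\right) = - 9 w$)
$m = 40500$ ($m = 12 \left(-75\right) \left(\left(-9\right) 5\right) = \left(-900\right) \left(-45\right) = 40500$)
$D{\left(A \right)} - m = \frac{317 + 0}{-198 + 0} - 40500 = \frac{1}{-198} \cdot 317 - 40500 = \left(- \frac{1}{198}\right) 317 - 40500 = - \frac{317}{198} - 40500 = - \frac{8019317}{198}$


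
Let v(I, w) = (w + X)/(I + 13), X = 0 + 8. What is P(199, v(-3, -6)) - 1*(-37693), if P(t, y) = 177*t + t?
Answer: 73115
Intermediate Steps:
X = 8
v(I, w) = (8 + w)/(13 + I) (v(I, w) = (w + 8)/(I + 13) = (8 + w)/(13 + I))
P(t, y) = 178*t
P(199, v(-3, -6)) - 1*(-37693) = 178*199 - 1*(-37693) = 35422 + 37693 = 73115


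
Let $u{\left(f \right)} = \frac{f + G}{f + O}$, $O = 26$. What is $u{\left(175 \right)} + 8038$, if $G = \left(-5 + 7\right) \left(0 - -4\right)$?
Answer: $\frac{538607}{67} \approx 8038.9$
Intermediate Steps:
$G = 8$ ($G = 2 \left(0 + 4\right) = 2 \cdot 4 = 8$)
$u{\left(f \right)} = \frac{8 + f}{26 + f}$ ($u{\left(f \right)} = \frac{f + 8}{f + 26} = \frac{8 + f}{26 + f}$)
$u{\left(175 \right)} + 8038 = \frac{8 + 175}{26 + 175} + 8038 = \frac{1}{201} \cdot 183 + 8038 = \frac{61}{67} + 8038 = \frac{538607}{67}$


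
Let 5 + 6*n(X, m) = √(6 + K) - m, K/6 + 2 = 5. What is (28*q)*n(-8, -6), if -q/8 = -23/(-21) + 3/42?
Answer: -392/9 - 784*√6/9 ≈ -256.93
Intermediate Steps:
K = 18 (K = -12 + 6*5 = -12 + 30 = 18)
n(X, m) = -⅚ - m/6 + √6/3 (n(X, m) = -⅚ + (√(6 + 18) - m)/6 = -⅚ + (√24 - m)/6 = -⅚ + (2*√6 - m)/6 = -⅚ + (-m + 2*√6)/6 = -⅚ + (-m/6 + √6/3) = -⅚ - m/6 + √6/3)
q = -28/3 (q = -8*(-23/(-21) + 3/42) = -8*(-23*(-1/21) + 3*(1/42)) = -8*(23/21 + 1/14) = -8*7/6 = -28/3 ≈ -9.3333)
(28*q)*n(-8, -6) = (28*(-28/3))*(-⅚ - ⅙*(-6) + √6/3) = -784*(-⅚ + 1 + √6/3)/3 = -784*(⅙ + √6/3)/3 = -392/9 - 784*√6/9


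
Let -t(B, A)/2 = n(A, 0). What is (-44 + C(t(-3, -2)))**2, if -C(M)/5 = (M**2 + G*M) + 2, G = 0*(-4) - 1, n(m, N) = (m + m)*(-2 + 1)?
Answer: 171396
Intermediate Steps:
n(m, N) = -2*m (n(m, N) = (2*m)*(-1) = -2*m)
t(B, A) = 4*A (t(B, A) = -(-4)*A = 4*A)
G = -1 (G = 0 - 1 = -1)
C(M) = -10 - 5*M**2 + 5*M (C(M) = -5*((M**2 - M) + 2) = -5*(2 + M**2 - M) = -10 - 5*M**2 + 5*M)
(-44 + C(t(-3, -2)))**2 = (-44 + (-10 - 5*(4*(-2))**2 + 5*(4*(-2))))**2 = (-44 + (-10 - 5*(-8)**2 + 5*(-8)))**2 = (-44 + (-10 - 5*64 - 40))**2 = (-44 + (-10 - 320 - 40))**2 = (-44 - 370)**2 = (-414)**2 = 171396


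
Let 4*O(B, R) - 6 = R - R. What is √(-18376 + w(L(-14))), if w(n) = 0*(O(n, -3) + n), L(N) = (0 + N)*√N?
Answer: 2*I*√4594 ≈ 135.56*I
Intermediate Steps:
L(N) = N^(3/2) (L(N) = N*√N = N^(3/2))
O(B, R) = 3/2 (O(B, R) = 3/2 + (R - R)/4 = 3/2 + (¼)*0 = 3/2 + 0 = 3/2)
w(n) = 0 (w(n) = 0*(3/2 + n) = 0)
√(-18376 + w(L(-14))) = √(-18376 + 0) = √(-18376) = 2*I*√4594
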